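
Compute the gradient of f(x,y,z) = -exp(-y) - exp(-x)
(exp(-x), exp(-y), 0)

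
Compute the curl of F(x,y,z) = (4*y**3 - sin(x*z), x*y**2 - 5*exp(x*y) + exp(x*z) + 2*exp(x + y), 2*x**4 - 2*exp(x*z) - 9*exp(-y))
(-x*exp(x*z) + 9*exp(-y), -8*x**3 - x*cos(x*z) + 2*z*exp(x*z), -11*y**2 - 5*y*exp(x*y) + z*exp(x*z) + 2*exp(x + y))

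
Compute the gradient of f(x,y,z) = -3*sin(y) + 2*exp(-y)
(0, -3*cos(y) - 2*exp(-y), 0)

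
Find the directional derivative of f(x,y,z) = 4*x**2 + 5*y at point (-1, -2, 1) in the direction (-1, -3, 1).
-7*sqrt(11)/11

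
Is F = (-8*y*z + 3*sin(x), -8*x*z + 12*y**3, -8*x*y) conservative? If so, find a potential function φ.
Yes, F is conservative. φ = -8*x*y*z + 3*y**4 - 3*cos(x)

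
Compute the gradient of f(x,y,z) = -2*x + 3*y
(-2, 3, 0)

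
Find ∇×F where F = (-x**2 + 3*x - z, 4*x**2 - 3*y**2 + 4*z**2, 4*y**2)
(8*y - 8*z, -1, 8*x)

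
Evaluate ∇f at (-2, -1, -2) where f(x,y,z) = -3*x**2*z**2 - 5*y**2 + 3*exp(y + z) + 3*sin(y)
(48, 3*exp(-3) + 3*cos(1) + 10, 3*exp(-3) + 48)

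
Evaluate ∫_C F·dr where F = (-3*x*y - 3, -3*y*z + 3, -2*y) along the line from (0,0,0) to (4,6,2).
-174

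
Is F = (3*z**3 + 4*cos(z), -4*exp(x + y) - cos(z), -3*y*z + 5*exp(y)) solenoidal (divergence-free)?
No, ∇·F = -3*y - 4*exp(x + y)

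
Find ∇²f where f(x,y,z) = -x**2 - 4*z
-2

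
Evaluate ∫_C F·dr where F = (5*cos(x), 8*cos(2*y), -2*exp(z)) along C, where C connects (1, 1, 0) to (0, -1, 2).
-2*exp(2) - 8*sin(2) - 5*sin(1) + 2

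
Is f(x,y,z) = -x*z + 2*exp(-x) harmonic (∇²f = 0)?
No, ∇²f = 2*exp(-x)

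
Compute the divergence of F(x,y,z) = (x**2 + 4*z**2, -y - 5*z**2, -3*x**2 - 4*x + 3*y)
2*x - 1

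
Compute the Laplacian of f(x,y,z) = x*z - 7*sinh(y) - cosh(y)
-7*sinh(y) - cosh(y)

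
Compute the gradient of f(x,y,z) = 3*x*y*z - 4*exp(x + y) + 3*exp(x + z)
(3*y*z - 4*exp(x + y) + 3*exp(x + z), 3*x*z - 4*exp(x + y), 3*x*y + 3*exp(x + z))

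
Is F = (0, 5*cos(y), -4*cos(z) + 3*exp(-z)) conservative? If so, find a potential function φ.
Yes, F is conservative. φ = 5*sin(y) - 4*sin(z) - 3*exp(-z)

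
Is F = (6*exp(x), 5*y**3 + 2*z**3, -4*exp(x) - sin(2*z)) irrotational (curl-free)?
No, ∇×F = (-6*z**2, 4*exp(x), 0)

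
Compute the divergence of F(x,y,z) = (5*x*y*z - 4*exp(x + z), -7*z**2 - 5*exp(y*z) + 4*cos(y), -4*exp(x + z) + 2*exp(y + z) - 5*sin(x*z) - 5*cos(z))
-5*x*cos(x*z) + 5*y*z - 5*z*exp(y*z) - 8*exp(x + z) + 2*exp(y + z) - 4*sin(y) + 5*sin(z)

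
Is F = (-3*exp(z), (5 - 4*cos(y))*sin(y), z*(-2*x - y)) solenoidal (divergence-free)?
No, ∇·F = -2*x - y + 5*cos(y) - 4*cos(2*y)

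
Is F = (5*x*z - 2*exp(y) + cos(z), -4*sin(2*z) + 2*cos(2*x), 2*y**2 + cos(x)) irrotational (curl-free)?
No, ∇×F = (4*y + 8*cos(2*z), 5*x + sin(x) - sin(z), 2*exp(y) - 4*sin(2*x))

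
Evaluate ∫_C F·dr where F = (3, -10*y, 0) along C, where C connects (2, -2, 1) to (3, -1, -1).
18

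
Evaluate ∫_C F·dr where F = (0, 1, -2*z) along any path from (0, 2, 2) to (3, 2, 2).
0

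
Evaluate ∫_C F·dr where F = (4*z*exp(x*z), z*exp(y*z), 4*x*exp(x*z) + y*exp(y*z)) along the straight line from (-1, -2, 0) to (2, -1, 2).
-5 + exp(-2) + 4*exp(4)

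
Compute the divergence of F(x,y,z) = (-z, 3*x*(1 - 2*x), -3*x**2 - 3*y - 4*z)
-4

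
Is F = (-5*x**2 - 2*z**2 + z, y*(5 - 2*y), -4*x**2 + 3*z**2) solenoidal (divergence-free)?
No, ∇·F = -10*x - 4*y + 6*z + 5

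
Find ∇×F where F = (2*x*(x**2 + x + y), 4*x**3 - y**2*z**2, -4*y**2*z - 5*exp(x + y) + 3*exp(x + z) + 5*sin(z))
(2*y**2*z - 8*y*z - 5*exp(x + y), 5*exp(x + y) - 3*exp(x + z), 2*x*(6*x - 1))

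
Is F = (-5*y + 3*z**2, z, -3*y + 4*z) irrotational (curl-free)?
No, ∇×F = (-4, 6*z, 5)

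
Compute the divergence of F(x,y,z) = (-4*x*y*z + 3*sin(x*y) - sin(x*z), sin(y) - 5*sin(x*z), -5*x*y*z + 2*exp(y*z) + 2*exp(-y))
-5*x*y - 4*y*z + 2*y*exp(y*z) + 3*y*cos(x*y) - z*cos(x*z) + cos(y)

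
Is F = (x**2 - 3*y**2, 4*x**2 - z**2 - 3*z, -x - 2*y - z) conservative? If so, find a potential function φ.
No, ∇×F = (2*z + 1, 1, 8*x + 6*y) ≠ 0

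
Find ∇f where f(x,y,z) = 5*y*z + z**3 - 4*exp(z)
(0, 5*z, 5*y + 3*z**2 - 4*exp(z))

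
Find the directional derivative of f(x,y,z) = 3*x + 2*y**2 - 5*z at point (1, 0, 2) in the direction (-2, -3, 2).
-16*sqrt(17)/17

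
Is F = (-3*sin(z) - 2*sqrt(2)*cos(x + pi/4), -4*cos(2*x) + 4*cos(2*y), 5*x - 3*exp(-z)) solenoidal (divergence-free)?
No, ∇·F = -8*sin(2*y) + 2*sqrt(2)*sin(x + pi/4) + 3*exp(-z)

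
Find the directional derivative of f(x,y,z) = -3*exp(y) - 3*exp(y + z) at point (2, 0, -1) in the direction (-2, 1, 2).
-3*exp(-1) - 1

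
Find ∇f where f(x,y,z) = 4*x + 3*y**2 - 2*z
(4, 6*y, -2)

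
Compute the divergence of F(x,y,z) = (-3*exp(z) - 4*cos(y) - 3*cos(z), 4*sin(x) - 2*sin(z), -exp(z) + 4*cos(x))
-exp(z)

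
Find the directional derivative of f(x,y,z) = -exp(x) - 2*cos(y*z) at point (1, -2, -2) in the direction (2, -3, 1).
sqrt(14)*(4*sin(4) - E)/7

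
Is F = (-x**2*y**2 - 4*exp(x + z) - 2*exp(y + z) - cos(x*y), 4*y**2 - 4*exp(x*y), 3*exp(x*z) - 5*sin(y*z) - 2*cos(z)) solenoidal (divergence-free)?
No, ∇·F = -2*x*y**2 - 4*x*exp(x*y) + 3*x*exp(x*z) + y*sin(x*y) - 5*y*cos(y*z) + 8*y - 4*exp(x + z) + 2*sin(z)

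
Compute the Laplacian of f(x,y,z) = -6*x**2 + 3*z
-12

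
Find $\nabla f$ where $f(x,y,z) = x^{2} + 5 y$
(2*x, 5, 0)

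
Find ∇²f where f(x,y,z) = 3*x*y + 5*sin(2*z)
-20*sin(2*z)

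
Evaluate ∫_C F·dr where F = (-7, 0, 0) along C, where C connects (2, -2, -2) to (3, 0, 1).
-7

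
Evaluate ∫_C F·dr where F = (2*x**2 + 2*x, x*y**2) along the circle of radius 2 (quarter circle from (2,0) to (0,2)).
-28/3 + pi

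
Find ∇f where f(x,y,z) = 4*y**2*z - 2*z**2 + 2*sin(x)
(2*cos(x), 8*y*z, 4*y**2 - 4*z)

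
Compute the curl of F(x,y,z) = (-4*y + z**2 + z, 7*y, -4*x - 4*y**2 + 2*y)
(2 - 8*y, 2*z + 5, 4)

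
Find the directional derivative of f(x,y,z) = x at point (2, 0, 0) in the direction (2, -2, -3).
2*sqrt(17)/17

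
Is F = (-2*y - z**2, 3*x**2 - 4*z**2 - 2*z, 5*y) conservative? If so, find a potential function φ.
No, ∇×F = (8*z + 7, -2*z, 6*x + 2) ≠ 0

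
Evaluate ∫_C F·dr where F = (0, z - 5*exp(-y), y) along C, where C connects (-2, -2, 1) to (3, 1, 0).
-5*exp(2) + 5*exp(-1) + 2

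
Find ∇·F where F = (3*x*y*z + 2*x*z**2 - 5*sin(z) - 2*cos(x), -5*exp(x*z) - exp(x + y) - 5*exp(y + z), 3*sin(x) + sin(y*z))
3*y*z + y*cos(y*z) + 2*z**2 - exp(x + y) - 5*exp(y + z) + 2*sin(x)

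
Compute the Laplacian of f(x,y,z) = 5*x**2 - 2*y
10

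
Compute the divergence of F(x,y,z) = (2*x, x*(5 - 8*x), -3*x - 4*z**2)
2 - 8*z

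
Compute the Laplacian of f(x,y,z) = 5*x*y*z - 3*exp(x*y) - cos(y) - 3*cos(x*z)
-3*x**2*exp(x*y) + 3*x**2*cos(x*z) - 3*y**2*exp(x*y) + 3*z**2*cos(x*z) + cos(y)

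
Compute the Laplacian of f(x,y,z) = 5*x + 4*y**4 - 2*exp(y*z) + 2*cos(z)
-2*y**2*exp(y*z) + 48*y**2 - 2*z**2*exp(y*z) - 2*cos(z)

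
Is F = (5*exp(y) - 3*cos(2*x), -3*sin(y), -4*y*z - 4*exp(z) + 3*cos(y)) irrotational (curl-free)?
No, ∇×F = (-4*z - 3*sin(y), 0, -5*exp(y))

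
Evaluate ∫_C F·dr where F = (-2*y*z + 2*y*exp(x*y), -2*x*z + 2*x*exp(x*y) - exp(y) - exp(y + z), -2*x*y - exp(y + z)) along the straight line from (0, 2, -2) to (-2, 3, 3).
-exp(6) - exp(3) + 2*exp(-6) + exp(2) + 35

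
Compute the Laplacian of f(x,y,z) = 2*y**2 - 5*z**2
-6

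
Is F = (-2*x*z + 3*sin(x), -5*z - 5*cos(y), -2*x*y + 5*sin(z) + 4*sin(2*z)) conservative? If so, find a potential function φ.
No, ∇×F = (5 - 2*x, -2*x + 2*y, 0) ≠ 0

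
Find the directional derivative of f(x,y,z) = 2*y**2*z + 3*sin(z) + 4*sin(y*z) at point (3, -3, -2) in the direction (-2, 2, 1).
-28*cos(6)/3 + cos(2) + 22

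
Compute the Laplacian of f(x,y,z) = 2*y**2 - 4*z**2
-4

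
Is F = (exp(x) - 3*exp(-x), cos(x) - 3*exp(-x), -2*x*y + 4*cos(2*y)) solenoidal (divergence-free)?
No, ∇·F = exp(x) + 3*exp(-x)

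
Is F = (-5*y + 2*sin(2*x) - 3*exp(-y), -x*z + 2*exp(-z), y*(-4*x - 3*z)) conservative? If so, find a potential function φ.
No, ∇×F = (-3*x - 3*z + 2*exp(-z), 4*y, -z + 5 - 3*exp(-y)) ≠ 0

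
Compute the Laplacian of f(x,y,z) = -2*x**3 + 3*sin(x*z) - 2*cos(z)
-3*x**2*sin(x*z) - 12*x - 3*z**2*sin(x*z) + 2*cos(z)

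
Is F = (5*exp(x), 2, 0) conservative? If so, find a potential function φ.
Yes, F is conservative. φ = 2*y + 5*exp(x)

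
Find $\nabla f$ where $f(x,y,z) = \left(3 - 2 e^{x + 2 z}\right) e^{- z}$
(-2*exp(x + z), 0, (-2*exp(x + 2*z) - 3)*exp(-z))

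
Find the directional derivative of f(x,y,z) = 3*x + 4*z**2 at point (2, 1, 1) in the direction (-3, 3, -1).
-17*sqrt(19)/19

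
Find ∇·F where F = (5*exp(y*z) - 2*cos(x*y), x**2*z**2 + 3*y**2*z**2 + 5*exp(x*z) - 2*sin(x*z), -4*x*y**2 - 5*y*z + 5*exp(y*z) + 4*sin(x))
y*(6*z**2 + 5*exp(y*z) + 2*sin(x*y) - 5)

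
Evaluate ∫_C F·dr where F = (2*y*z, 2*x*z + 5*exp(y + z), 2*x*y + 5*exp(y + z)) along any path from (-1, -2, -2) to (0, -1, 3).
-5*exp(-4) + 8 + 5*exp(2)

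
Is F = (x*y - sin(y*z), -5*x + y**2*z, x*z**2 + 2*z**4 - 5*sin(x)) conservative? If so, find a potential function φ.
No, ∇×F = (-y**2, -y*cos(y*z) - z**2 + 5*cos(x), -x + z*cos(y*z) - 5) ≠ 0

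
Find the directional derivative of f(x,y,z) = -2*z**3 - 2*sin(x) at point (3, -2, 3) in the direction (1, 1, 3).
-2*sqrt(11)*(cos(3) + 81)/11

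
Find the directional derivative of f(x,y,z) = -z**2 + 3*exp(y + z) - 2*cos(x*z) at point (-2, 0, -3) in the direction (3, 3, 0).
sqrt(2)*(3/2 - 3*exp(3)*sin(6))*exp(-3)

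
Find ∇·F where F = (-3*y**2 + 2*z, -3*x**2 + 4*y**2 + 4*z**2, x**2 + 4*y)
8*y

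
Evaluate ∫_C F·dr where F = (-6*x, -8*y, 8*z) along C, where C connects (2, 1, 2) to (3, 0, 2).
-11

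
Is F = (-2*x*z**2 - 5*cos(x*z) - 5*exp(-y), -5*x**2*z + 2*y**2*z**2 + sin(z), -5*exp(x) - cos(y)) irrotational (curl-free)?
No, ∇×F = (5*x**2 - 4*y**2*z + sin(y) - cos(z), -4*x*z + 5*x*sin(x*z) + 5*exp(x), -10*x*z - 5*exp(-y))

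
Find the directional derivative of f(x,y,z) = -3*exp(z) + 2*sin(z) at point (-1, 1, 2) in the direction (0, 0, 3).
-3*exp(2) + 2*cos(2)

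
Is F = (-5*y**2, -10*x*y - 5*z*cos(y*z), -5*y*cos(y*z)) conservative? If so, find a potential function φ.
Yes, F is conservative. φ = -5*x*y**2 - 5*sin(y*z)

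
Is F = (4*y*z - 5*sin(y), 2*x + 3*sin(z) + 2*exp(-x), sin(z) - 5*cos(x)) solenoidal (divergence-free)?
No, ∇·F = cos(z)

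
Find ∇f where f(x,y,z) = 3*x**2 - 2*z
(6*x, 0, -2)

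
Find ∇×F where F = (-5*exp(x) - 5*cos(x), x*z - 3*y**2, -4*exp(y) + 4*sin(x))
(-x - 4*exp(y), -4*cos(x), z)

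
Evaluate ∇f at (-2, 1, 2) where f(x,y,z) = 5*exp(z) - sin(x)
(-cos(2), 0, 5*exp(2))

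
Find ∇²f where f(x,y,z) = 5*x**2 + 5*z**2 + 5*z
20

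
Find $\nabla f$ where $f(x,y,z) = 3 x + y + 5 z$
(3, 1, 5)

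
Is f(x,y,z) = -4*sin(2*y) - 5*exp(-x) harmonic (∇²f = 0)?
No, ∇²f = 16*sin(2*y) - 5*exp(-x)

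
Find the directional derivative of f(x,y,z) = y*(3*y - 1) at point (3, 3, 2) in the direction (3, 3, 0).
17*sqrt(2)/2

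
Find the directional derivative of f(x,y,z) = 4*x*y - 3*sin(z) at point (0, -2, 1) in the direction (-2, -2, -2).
sqrt(3)*(cos(1) + 8/3)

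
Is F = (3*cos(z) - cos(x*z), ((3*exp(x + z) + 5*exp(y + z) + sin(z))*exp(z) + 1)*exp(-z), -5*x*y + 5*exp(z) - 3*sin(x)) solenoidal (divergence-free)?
No, ∇·F = z*sin(x*z) + 5*exp(z) + 5*exp(y + z)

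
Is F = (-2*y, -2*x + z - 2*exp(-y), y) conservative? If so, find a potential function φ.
Yes, F is conservative. φ = -2*x*y + y*z + 2*exp(-y)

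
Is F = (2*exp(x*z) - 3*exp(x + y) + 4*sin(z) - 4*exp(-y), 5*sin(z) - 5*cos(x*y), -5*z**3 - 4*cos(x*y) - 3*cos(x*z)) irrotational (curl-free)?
No, ∇×F = (4*x*sin(x*y) - 5*cos(z), 2*x*exp(x*z) - 4*y*sin(x*y) - 3*z*sin(x*z) + 4*cos(z), 5*y*sin(x*y) + 3*exp(x + y) - 4*exp(-y))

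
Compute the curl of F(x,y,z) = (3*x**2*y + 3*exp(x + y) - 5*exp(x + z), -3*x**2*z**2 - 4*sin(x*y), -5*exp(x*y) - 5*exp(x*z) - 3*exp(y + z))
(6*x**2*z - 5*x*exp(x*y) - 3*exp(y + z), 5*y*exp(x*y) + 5*z*exp(x*z) - 5*exp(x + z), -3*x**2 - 6*x*z**2 - 4*y*cos(x*y) - 3*exp(x + y))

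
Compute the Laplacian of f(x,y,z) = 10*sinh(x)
10*sinh(x)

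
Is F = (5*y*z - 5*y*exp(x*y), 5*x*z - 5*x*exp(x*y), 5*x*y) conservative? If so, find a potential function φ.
Yes, F is conservative. φ = 5*x*y*z - 5*exp(x*y)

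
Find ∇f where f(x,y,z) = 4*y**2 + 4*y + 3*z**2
(0, 8*y + 4, 6*z)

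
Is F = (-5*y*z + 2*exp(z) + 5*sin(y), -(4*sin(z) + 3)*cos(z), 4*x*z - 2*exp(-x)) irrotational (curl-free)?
No, ∇×F = (-3*sin(z) + 4*cos(2*z), -5*y - 4*z + 2*exp(z) - 2*exp(-x), 5*z - 5*cos(y))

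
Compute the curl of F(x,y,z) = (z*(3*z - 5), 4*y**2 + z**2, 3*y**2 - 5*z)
(6*y - 2*z, 6*z - 5, 0)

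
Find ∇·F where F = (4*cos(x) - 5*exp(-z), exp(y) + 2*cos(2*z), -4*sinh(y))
exp(y) - 4*sin(x)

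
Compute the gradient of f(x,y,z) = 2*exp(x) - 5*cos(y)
(2*exp(x), 5*sin(y), 0)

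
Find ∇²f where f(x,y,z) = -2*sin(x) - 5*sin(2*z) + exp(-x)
2*sin(x) + 20*sin(2*z) + exp(-x)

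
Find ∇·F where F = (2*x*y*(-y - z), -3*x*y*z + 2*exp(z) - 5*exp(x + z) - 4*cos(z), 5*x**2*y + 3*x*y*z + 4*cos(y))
3*x*y - 3*x*z - 2*y*(y + z)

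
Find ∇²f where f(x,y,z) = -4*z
0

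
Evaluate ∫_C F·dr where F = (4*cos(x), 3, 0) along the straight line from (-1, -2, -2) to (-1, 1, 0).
9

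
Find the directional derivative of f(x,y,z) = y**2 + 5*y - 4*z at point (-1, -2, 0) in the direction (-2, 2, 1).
-2/3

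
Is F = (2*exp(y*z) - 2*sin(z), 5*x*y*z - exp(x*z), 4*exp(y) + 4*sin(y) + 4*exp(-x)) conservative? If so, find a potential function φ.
No, ∇×F = (-5*x*y + x*exp(x*z) + 4*exp(y) + 4*cos(y), 2*y*exp(y*z) - 2*cos(z) + 4*exp(-x), z*(5*y - exp(x*z) - 2*exp(y*z))) ≠ 0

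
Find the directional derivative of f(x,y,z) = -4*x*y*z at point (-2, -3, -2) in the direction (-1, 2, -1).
8*sqrt(6)/3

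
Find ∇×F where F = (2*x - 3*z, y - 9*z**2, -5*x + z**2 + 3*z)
(18*z, 2, 0)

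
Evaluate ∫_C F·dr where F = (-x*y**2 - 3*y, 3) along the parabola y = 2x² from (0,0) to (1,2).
10/3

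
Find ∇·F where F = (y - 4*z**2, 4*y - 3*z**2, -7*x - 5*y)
4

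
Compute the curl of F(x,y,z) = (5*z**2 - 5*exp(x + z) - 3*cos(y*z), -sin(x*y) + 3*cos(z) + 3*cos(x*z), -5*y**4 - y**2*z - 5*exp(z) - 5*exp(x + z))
(3*x*sin(x*z) - 20*y**3 - 2*y*z + 3*sin(z), 3*y*sin(y*z) + 10*z, -y*cos(x*y) - 3*z*sin(x*z) - 3*z*sin(y*z))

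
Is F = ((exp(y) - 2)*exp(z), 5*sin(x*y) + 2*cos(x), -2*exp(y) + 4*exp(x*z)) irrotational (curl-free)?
No, ∇×F = (-2*exp(y), -4*z*exp(x*z) + (exp(y) - 2)*exp(z), 5*y*cos(x*y) - exp(y + z) - 2*sin(x))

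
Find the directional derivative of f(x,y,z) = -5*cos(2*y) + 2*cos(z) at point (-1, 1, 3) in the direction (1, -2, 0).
-4*sqrt(5)*sin(2)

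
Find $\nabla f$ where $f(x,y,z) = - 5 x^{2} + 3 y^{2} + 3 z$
(-10*x, 6*y, 3)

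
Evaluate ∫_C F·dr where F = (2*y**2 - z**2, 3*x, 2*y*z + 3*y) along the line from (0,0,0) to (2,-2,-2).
-8/3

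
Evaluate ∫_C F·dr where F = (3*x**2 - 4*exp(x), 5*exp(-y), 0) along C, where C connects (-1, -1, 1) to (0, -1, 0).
-3 + 4*exp(-1)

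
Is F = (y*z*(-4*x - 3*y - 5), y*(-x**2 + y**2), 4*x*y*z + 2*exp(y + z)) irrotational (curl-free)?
No, ∇×F = (4*x*z + 2*exp(y + z), y*(-4*x - 3*y - 4*z - 5), -2*x*y + 4*x*z + 6*y*z + 5*z)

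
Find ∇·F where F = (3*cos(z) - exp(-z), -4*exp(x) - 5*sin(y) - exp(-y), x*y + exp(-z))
-5*cos(y) - exp(-z) + exp(-y)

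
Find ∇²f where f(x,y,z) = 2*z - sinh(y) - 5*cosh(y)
-sinh(y) - 5*cosh(y)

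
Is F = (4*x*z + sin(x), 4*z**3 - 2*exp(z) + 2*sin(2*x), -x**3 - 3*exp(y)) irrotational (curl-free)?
No, ∇×F = (-12*z**2 - 3*exp(y) + 2*exp(z), x*(3*x + 4), 4*cos(2*x))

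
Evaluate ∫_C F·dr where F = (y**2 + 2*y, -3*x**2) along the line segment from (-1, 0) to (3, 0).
0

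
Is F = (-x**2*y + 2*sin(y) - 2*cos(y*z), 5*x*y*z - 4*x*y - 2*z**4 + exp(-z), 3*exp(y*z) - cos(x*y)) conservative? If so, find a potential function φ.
No, ∇×F = (-5*x*y + x*sin(x*y) + 8*z**3 + 3*z*exp(y*z) + exp(-z), y*(-sin(x*y) + 2*sin(y*z)), x**2 + 5*y*z - 4*y - 2*z*sin(y*z) - 2*cos(y)) ≠ 0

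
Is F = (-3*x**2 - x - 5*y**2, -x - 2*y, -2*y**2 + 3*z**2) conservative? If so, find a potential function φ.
No, ∇×F = (-4*y, 0, 10*y - 1) ≠ 0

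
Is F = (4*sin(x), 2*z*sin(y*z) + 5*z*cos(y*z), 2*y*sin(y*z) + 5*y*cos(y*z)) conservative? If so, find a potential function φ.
Yes, F is conservative. φ = 5*sin(y*z) - 4*cos(x) - 2*cos(y*z)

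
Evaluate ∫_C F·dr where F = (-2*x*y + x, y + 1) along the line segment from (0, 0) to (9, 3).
-114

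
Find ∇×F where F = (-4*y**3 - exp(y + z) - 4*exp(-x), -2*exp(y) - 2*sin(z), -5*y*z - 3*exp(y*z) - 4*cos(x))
(-3*z*exp(y*z) - 5*z + 2*cos(z), -exp(y + z) - 4*sin(x), 12*y**2 + exp(y + z))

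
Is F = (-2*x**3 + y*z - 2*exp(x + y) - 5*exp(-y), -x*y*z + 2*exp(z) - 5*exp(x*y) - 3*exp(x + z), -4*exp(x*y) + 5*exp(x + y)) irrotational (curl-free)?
No, ∇×F = (x*y - 4*x*exp(x*y) - 2*exp(z) + 5*exp(x + y) + 3*exp(x + z), 4*y*exp(x*y) + y - 5*exp(x + y), ((-y*z - 5*y*exp(x*y) - z + 2*exp(x + y) - 3*exp(x + z))*exp(y) - 5)*exp(-y))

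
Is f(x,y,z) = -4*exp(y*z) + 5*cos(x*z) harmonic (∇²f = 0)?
No, ∇²f = -5*x**2*cos(x*z) - 4*y**2*exp(y*z) - 4*z**2*exp(y*z) - 5*z**2*cos(x*z)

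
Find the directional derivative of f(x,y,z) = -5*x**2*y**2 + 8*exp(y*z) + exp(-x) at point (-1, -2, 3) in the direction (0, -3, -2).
20*sqrt(13)*(-3*exp(6) - 2)*exp(-6)/13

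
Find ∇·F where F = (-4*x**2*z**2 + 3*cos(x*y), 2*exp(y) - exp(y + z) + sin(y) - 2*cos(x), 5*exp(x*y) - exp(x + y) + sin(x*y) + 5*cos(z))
-8*x*z**2 - 3*y*sin(x*y) + 2*exp(y) - exp(y + z) - 5*sin(z) + cos(y)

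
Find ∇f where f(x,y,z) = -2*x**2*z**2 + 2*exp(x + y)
(-4*x*z**2 + 2*exp(x + y), 2*exp(x + y), -4*x**2*z)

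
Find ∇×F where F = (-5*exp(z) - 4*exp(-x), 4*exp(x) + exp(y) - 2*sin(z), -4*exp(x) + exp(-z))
(2*cos(z), 4*exp(x) - 5*exp(z), 4*exp(x))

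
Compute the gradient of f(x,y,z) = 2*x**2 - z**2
(4*x, 0, -2*z)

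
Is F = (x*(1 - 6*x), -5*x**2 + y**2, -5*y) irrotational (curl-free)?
No, ∇×F = (-5, 0, -10*x)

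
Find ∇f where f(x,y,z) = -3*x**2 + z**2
(-6*x, 0, 2*z)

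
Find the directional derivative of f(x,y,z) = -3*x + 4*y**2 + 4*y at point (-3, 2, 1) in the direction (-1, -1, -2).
-17*sqrt(6)/6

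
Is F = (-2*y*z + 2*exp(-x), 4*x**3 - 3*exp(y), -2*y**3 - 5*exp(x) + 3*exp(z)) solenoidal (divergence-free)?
No, ∇·F = -3*exp(y) + 3*exp(z) - 2*exp(-x)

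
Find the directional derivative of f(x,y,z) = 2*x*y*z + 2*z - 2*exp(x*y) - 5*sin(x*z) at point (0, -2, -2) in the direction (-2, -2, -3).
-50*sqrt(17)/17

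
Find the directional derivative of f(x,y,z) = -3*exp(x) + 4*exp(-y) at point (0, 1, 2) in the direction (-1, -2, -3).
sqrt(14)*(8 + 3*E)*exp(-1)/14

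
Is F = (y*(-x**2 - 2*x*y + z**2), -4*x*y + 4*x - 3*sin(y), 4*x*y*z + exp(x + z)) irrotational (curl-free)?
No, ∇×F = (4*x*z, -2*y*z - exp(x + z), x**2 + 4*x*y - 4*y - z**2 + 4)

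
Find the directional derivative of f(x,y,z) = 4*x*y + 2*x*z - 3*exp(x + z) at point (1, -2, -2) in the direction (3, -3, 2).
sqrt(22)*(-44*E - 15)*exp(-1)/22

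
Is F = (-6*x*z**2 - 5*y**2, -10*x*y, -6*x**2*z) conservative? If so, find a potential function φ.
Yes, F is conservative. φ = x*(-3*x*z**2 - 5*y**2)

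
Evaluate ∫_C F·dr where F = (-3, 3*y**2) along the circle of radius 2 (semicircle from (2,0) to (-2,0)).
12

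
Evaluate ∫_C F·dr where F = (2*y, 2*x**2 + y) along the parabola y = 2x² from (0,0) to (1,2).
16/3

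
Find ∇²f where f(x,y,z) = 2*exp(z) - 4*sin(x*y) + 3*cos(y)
4*x**2*sin(x*y) + 4*y**2*sin(x*y) + 2*exp(z) - 3*cos(y)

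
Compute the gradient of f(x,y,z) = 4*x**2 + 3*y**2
(8*x, 6*y, 0)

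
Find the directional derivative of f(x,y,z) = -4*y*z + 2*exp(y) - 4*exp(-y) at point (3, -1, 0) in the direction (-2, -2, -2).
2*sqrt(3)*(-2*exp(2) - 2*E - 1)*exp(-1)/3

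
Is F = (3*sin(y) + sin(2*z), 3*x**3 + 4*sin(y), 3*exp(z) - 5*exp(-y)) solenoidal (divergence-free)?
No, ∇·F = 3*exp(z) + 4*cos(y)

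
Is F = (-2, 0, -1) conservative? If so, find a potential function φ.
Yes, F is conservative. φ = -2*x - z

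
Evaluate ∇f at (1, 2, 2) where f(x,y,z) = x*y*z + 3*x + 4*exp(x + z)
(7 + 4*exp(3), 2, 2 + 4*exp(3))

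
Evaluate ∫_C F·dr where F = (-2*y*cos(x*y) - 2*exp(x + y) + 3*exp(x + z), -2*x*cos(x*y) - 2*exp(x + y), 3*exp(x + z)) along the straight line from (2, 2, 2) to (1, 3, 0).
-3*exp(4) + 2*sin(4) - 2*sin(3) + 3*E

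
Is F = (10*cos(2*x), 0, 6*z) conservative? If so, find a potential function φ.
Yes, F is conservative. φ = 3*z**2 + 5*sin(2*x)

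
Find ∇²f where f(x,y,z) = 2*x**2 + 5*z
4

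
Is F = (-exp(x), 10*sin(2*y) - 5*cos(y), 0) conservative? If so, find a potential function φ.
Yes, F is conservative. φ = -exp(x) - 5*sin(y) - 5*cos(2*y)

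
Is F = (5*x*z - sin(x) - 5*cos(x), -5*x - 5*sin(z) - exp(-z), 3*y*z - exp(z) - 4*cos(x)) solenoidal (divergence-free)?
No, ∇·F = 3*y + 5*z - exp(z) + 5*sin(x) - cos(x)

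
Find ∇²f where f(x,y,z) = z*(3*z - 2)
6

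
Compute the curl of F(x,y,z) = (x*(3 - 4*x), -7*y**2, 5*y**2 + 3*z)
(10*y, 0, 0)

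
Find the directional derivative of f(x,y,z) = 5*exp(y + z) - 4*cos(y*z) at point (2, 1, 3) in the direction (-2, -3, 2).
-sqrt(17)*(28*sin(3) + 5*exp(4))/17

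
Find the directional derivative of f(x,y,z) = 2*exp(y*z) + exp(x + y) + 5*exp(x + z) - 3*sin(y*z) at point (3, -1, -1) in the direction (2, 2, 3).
sqrt(17)*(-10*E + 15*cos(1) + 29*exp(2))/17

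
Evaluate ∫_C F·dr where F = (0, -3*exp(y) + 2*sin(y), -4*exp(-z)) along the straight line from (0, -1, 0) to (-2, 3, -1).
-3*exp(3) - 4 + 2*cos(1) + 3*exp(-1) - 2*cos(3) + 4*E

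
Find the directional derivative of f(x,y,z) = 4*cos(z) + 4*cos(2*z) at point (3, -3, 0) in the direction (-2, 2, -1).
0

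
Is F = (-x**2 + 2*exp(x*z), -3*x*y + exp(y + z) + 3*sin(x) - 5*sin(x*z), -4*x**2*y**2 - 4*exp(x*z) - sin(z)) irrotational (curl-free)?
No, ∇×F = (-8*x**2*y + 5*x*cos(x*z) - exp(y + z), 8*x*y**2 + 2*x*exp(x*z) + 4*z*exp(x*z), -3*y - 5*z*cos(x*z) + 3*cos(x))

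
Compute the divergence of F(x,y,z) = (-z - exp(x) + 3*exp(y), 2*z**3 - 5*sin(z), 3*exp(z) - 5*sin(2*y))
-exp(x) + 3*exp(z)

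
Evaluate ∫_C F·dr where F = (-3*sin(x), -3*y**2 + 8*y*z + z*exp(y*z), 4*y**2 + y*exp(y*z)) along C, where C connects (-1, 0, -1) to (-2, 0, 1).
-3*cos(1) + 3*cos(2)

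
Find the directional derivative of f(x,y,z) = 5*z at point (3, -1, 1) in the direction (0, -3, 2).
10*sqrt(13)/13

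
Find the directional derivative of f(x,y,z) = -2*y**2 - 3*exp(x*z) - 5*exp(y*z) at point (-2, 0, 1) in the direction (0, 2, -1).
sqrt(5)*(-2*exp(2) - 6/5)*exp(-2)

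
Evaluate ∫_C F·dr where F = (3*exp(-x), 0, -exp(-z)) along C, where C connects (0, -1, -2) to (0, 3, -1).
E - exp(2)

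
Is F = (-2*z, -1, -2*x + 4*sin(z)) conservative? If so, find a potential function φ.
Yes, F is conservative. φ = -2*x*z - y - 4*cos(z)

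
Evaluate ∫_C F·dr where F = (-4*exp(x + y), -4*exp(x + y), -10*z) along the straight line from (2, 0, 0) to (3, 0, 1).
-4*exp(3) - 5 + 4*exp(2)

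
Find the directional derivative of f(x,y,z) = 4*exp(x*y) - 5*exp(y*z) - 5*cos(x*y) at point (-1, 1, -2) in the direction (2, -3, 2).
5*sqrt(17)*(-5*exp(2)*sin(1) - 8 + 4*E)*exp(-2)/17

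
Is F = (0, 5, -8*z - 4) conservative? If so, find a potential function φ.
Yes, F is conservative. φ = 5*y - 4*z**2 - 4*z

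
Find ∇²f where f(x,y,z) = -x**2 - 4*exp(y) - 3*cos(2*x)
-4*exp(y) + 12*cos(2*x) - 2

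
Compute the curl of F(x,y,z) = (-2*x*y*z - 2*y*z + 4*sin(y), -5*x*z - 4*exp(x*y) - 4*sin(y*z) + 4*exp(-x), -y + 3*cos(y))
(5*x + 4*y*cos(y*z) - 3*sin(y) - 1, 2*y*(-x - 1), 2*x*z - 4*y*exp(x*y) - 3*z - 4*cos(y) - 4*exp(-x))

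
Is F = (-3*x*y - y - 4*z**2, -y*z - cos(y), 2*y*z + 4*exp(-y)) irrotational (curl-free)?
No, ∇×F = (y + 2*z - 4*exp(-y), -8*z, 3*x + 1)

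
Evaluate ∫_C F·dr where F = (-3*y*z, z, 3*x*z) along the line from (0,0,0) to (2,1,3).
27/2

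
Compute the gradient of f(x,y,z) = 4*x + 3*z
(4, 0, 3)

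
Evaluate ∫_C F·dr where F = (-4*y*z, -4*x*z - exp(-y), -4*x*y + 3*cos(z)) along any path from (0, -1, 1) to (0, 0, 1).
1 - E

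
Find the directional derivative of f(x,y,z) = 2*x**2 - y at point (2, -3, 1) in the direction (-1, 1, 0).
-9*sqrt(2)/2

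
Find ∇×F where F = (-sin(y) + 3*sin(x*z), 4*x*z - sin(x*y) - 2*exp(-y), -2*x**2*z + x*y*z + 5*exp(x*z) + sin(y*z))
(x*z - 4*x + z*cos(y*z), 4*x*z + 3*x*cos(x*z) - y*z - 5*z*exp(x*z), -y*cos(x*y) + 4*z + cos(y))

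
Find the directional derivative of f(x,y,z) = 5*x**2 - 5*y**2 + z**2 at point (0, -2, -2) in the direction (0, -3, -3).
-8*sqrt(2)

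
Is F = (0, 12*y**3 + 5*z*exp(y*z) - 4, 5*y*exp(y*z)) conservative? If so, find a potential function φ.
Yes, F is conservative. φ = 3*y**4 - 4*y + 5*exp(y*z)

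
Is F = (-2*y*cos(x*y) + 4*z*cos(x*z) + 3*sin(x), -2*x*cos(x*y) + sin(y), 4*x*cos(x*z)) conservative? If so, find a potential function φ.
Yes, F is conservative. φ = -2*sin(x*y) + 4*sin(x*z) - 3*cos(x) - cos(y)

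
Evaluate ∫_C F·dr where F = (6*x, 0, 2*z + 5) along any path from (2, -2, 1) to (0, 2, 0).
-18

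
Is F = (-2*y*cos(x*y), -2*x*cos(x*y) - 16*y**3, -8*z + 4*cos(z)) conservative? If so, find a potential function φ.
Yes, F is conservative. φ = -4*y**4 - 4*z**2 + 4*sin(z) - 2*sin(x*y)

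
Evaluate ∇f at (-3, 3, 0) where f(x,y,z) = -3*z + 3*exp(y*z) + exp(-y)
(0, -exp(-3), 6)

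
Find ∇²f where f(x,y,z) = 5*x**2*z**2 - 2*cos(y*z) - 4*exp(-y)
10*x**2 + 2*y**2*cos(y*z) + 2*z**2*cos(y*z) + 10*z**2 - 4*exp(-y)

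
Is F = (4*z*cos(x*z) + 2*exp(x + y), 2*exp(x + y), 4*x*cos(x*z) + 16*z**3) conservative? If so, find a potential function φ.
Yes, F is conservative. φ = 4*z**4 + 2*exp(x + y) + 4*sin(x*z)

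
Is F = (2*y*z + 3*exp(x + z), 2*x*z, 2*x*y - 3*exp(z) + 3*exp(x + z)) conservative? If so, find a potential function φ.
Yes, F is conservative. φ = 2*x*y*z - 3*exp(z) + 3*exp(x + z)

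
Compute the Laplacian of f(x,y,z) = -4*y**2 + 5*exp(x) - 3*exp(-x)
5*exp(x) - 8 - 3*exp(-x)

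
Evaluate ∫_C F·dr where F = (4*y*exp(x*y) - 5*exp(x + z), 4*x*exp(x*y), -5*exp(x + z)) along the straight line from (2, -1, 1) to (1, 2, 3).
((-5*exp(2) + 4 + 5*E)*exp(4) - 4)*exp(-2)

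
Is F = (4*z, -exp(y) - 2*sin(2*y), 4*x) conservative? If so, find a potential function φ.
Yes, F is conservative. φ = 4*x*z - exp(y) + cos(2*y)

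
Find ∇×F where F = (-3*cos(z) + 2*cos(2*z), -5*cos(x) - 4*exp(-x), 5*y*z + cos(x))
(5*z, sin(x) + 3*sin(z) - 4*sin(2*z), 5*sin(x) + 4*exp(-x))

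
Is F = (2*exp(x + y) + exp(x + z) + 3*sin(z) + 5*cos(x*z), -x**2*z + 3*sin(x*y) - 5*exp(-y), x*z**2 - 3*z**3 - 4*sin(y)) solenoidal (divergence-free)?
No, ∇·F = ((2*x*z + 3*x*cos(x*y) - 9*z**2 - 5*z*sin(x*z) + 2*exp(x + y) + exp(x + z))*exp(y) + 5)*exp(-y)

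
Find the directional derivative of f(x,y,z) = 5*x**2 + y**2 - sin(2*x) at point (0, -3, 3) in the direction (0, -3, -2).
18*sqrt(13)/13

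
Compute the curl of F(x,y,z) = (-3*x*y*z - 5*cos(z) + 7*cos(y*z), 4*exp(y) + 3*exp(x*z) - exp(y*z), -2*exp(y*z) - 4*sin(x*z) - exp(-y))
(-3*x*exp(x*z) + y*exp(y*z) - 2*z*exp(y*z) + exp(-y), -3*x*y - 7*y*sin(y*z) + 4*z*cos(x*z) + 5*sin(z), z*(3*x + 3*exp(x*z) + 7*sin(y*z)))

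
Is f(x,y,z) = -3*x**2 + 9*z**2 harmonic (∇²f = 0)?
No, ∇²f = 12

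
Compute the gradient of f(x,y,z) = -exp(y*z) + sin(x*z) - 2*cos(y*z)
(z*cos(x*z), z*(-exp(y*z) + 2*sin(y*z)), x*cos(x*z) - y*exp(y*z) + 2*y*sin(y*z))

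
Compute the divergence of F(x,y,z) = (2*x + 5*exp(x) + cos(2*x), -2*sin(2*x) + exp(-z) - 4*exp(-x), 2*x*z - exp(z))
2*x + 5*exp(x) - exp(z) - 2*sin(2*x) + 2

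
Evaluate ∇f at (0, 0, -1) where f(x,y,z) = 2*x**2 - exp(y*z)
(0, 1, 0)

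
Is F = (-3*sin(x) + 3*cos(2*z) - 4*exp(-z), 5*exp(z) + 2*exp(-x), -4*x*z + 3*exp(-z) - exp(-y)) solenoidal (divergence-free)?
No, ∇·F = -4*x - 3*cos(x) - 3*exp(-z)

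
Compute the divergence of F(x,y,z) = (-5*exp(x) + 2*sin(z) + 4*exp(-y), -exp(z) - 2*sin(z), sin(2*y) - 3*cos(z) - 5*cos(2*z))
-5*exp(x) + 3*sin(z) + 10*sin(2*z)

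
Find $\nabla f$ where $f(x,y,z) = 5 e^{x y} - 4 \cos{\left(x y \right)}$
(y*(5*exp(x*y) + 4*sin(x*y)), x*(5*exp(x*y) + 4*sin(x*y)), 0)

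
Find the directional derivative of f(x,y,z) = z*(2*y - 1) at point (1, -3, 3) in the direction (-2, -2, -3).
9*sqrt(17)/17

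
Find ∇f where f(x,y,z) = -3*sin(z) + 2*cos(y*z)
(0, -2*z*sin(y*z), -2*y*sin(y*z) - 3*cos(z))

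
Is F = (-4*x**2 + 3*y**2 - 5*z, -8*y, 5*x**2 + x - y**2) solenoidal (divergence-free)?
No, ∇·F = -8*x - 8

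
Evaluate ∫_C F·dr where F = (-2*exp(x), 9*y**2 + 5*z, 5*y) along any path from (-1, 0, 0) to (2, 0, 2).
2*(1 - exp(3))*exp(-1)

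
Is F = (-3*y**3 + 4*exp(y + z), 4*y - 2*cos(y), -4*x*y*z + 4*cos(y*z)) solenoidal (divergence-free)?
No, ∇·F = -4*x*y - 4*y*sin(y*z) + 2*sin(y) + 4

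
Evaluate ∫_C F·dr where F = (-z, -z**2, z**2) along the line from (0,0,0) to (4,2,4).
8/3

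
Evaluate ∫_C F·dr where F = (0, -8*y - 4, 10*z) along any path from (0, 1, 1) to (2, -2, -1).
0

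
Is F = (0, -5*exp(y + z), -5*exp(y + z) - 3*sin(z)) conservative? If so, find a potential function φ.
Yes, F is conservative. φ = -5*exp(y + z) + 3*cos(z)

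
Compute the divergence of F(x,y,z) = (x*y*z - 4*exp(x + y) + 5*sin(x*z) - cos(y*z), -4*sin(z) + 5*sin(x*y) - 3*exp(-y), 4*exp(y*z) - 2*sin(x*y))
5*x*cos(x*y) + y*z + 4*y*exp(y*z) + 5*z*cos(x*z) - 4*exp(x + y) + 3*exp(-y)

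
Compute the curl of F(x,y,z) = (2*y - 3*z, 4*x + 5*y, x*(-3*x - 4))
(0, 6*x + 1, 2)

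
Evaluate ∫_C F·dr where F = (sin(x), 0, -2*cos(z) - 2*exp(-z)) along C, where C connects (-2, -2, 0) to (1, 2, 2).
-2 - 2*sin(2) - cos(1) + cos(2) + 2*exp(-2)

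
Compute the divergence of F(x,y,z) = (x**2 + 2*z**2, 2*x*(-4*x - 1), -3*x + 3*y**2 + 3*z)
2*x + 3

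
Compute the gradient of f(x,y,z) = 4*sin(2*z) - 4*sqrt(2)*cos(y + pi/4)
(0, 4*sqrt(2)*sin(y + pi/4), 8*cos(2*z))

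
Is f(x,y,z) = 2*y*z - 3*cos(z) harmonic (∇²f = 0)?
No, ∇²f = 3*cos(z)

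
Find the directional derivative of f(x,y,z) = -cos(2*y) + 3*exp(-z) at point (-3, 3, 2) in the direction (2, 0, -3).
9*sqrt(13)*exp(-2)/13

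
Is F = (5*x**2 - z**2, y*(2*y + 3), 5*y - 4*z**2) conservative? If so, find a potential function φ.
No, ∇×F = (5, -2*z, 0) ≠ 0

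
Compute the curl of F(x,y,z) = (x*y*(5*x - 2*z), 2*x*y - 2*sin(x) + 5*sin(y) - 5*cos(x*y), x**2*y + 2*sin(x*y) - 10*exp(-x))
(x*(x + 2*cos(x*y)), -4*x*y - 2*y*cos(x*y) - 10*exp(-x), -x*(5*x - 2*z) + 5*y*sin(x*y) + 2*y - 2*cos(x))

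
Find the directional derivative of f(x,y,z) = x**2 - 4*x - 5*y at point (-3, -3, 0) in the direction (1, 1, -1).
-5*sqrt(3)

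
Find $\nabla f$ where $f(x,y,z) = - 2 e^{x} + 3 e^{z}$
(-2*exp(x), 0, 3*exp(z))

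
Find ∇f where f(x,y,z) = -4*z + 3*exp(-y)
(0, -3*exp(-y), -4)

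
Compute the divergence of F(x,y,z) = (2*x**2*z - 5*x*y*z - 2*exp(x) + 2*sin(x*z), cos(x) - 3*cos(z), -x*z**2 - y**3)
2*x*z - 5*y*z + 2*z*cos(x*z) - 2*exp(x)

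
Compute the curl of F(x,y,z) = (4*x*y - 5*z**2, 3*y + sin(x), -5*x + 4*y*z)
(4*z, 5 - 10*z, -4*x + cos(x))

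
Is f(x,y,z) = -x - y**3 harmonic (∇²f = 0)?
No, ∇²f = -6*y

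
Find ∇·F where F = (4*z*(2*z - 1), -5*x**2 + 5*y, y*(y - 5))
5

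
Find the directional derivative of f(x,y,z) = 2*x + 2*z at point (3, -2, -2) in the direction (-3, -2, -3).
-6*sqrt(22)/11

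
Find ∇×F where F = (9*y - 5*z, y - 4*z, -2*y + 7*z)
(2, -5, -9)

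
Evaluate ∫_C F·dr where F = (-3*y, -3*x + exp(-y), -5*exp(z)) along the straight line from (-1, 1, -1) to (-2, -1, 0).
-14 - E + 6*exp(-1)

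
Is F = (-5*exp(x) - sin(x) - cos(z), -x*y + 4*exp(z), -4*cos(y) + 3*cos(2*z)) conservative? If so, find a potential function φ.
No, ∇×F = (-4*exp(z) + 4*sin(y), sin(z), -y) ≠ 0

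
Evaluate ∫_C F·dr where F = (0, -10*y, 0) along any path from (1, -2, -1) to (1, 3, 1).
-25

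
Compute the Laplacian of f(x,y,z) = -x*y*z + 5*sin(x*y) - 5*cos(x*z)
-5*x**2*sin(x*y) + 5*x**2*cos(x*z) - 5*y**2*sin(x*y) + 5*z**2*cos(x*z)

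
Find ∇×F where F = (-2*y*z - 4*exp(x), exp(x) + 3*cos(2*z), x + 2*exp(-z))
(6*sin(2*z), -2*y - 1, 2*z + exp(x))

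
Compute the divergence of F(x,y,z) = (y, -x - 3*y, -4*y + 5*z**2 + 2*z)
10*z - 1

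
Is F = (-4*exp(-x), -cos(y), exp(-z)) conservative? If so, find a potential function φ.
Yes, F is conservative. φ = -sin(y) - exp(-z) + 4*exp(-x)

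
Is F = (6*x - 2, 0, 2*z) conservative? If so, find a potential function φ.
Yes, F is conservative. φ = 3*x**2 - 2*x + z**2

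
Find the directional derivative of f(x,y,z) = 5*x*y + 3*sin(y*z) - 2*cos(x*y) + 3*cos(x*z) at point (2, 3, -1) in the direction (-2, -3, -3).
-3*sqrt(22)*(3*cos(3) + 4*sin(6) + 2*sin(2) + 10)/11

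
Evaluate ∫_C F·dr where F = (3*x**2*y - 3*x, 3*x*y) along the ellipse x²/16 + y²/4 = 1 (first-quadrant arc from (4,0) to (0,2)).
40 - 24*pi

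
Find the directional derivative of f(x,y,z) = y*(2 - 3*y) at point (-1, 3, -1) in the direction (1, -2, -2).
32/3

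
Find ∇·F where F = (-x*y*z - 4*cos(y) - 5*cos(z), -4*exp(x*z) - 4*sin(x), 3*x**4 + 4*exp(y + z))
-y*z + 4*exp(y + z)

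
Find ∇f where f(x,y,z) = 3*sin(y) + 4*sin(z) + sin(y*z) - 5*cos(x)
(5*sin(x), z*cos(y*z) + 3*cos(y), y*cos(y*z) + 4*cos(z))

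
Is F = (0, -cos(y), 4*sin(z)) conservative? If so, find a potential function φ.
Yes, F is conservative. φ = -sin(y) - 4*cos(z)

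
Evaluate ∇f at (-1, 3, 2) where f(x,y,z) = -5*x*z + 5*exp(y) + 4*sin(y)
(-10, 4*cos(3) + 5*exp(3), 5)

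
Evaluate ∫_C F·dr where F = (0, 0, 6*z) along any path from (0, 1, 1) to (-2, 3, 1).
0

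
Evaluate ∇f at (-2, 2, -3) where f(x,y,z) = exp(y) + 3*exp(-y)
(0, (-3 + exp(4))*exp(-2), 0)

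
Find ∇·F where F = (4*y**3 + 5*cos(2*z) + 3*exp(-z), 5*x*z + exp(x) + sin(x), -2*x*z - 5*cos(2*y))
-2*x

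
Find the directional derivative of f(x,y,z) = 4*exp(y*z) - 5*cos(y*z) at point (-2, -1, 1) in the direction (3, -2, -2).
0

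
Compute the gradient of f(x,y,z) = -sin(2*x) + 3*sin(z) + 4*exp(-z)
(-2*cos(2*x), 0, 3*cos(z) - 4*exp(-z))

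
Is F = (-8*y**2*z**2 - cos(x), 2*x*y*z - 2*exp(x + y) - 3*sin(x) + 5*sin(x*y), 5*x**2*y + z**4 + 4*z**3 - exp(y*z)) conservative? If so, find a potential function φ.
No, ∇×F = (5*x**2 - 2*x*y - z*exp(y*z), 2*y*(-5*x - 8*y*z), 16*y*z**2 + 2*y*z + 5*y*cos(x*y) - 2*exp(x + y) - 3*cos(x)) ≠ 0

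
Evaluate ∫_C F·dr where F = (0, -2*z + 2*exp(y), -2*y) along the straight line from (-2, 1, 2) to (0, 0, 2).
6 - 2*E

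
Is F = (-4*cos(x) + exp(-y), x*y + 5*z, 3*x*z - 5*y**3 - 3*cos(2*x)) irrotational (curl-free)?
No, ∇×F = (-15*y**2 - 5, -3*z - 6*sin(2*x), y + exp(-y))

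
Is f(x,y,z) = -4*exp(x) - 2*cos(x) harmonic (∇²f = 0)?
No, ∇²f = -4*exp(x) + 2*cos(x)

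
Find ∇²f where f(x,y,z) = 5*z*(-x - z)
-10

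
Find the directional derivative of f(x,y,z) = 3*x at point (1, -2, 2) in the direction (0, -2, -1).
0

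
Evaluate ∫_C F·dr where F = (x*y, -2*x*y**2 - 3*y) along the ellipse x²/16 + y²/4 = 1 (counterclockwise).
-16*pi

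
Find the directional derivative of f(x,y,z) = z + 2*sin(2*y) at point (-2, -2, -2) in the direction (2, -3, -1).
-sqrt(14)*(12*cos(4) + 1)/14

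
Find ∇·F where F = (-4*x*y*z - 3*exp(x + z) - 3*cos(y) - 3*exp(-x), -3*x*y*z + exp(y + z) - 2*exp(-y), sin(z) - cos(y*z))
-3*x*z - 4*y*z + y*sin(y*z) - 3*exp(x + z) + exp(y + z) + cos(z) + 2*exp(-y) + 3*exp(-x)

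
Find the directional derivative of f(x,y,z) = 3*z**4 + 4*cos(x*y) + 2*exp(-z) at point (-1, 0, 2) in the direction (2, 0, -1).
2*sqrt(5)*(1 - 48*exp(2))*exp(-2)/5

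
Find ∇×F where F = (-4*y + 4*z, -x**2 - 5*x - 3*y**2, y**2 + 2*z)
(2*y, 4, -2*x - 1)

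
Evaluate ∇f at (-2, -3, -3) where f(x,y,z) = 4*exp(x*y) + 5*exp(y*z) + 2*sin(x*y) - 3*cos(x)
(-12*exp(6) - 6*cos(6) - 3*sin(2), -15*exp(9) - 8*exp(6) - 4*cos(6), -15*exp(9))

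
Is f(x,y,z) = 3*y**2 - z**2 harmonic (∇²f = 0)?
No, ∇²f = 4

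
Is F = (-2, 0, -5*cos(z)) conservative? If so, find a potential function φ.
Yes, F is conservative. φ = -2*x - 5*sin(z)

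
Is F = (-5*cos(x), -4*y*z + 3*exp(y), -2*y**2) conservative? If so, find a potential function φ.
Yes, F is conservative. φ = -2*y**2*z + 3*exp(y) - 5*sin(x)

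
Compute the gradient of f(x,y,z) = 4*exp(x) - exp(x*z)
(-z*exp(x*z) + 4*exp(x), 0, -x*exp(x*z))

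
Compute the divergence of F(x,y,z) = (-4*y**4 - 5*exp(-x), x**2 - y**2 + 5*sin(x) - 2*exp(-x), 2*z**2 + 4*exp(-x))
-2*y + 4*z + 5*exp(-x)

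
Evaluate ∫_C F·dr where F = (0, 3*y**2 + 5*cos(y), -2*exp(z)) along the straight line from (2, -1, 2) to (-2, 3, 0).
5*sin(3) + 5*sin(1) + 2*exp(2) + 26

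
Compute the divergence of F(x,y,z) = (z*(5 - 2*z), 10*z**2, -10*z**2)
-20*z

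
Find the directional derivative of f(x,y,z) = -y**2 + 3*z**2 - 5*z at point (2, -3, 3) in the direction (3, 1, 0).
3*sqrt(10)/5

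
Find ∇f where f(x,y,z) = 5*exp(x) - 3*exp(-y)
(5*exp(x), 3*exp(-y), 0)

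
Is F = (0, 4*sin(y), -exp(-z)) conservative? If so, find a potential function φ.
Yes, F is conservative. φ = -4*cos(y) + exp(-z)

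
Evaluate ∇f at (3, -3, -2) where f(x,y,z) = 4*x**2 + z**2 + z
(24, 0, -3)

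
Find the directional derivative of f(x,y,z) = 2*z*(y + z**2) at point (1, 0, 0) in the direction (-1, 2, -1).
0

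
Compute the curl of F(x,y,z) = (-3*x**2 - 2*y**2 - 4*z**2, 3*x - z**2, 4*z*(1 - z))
(2*z, -8*z, 4*y + 3)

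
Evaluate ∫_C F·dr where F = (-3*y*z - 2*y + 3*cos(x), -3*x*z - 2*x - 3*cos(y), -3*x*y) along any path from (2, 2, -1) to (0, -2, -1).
-4 + 3*sin(2)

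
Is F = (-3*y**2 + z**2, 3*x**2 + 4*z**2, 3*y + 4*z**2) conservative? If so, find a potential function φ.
No, ∇×F = (3 - 8*z, 2*z, 6*x + 6*y) ≠ 0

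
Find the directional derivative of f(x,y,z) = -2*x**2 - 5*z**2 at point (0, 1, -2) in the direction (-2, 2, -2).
-20*sqrt(3)/3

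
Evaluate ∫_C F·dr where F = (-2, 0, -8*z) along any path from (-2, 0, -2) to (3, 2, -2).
-10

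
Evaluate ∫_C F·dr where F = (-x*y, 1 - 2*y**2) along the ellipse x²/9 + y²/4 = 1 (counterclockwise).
0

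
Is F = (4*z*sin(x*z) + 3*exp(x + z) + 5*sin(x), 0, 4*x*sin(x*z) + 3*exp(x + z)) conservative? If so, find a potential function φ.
Yes, F is conservative. φ = 3*exp(x + z) - 5*cos(x) - 4*cos(x*z)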